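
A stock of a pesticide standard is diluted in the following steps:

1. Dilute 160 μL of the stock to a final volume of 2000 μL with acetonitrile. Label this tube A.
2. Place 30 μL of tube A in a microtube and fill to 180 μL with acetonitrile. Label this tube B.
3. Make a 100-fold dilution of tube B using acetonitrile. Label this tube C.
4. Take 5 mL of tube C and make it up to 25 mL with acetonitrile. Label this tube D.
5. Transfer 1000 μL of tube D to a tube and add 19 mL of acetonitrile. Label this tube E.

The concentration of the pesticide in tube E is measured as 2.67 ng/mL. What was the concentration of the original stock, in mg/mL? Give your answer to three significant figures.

Step 1: 160 μL brought to 2000 μL → factor 2000/160 = 12.5
Step 2: 30 μL brought to 180 μL → factor 180/30 = 6
Step 3: 100-fold → factor 100
Step 4: 5 mL brought to 25 mL → factor 25/5 = 5
Step 5: 1000 μL + 19 mL = 20000 μL total → factor 20000/1000 = 20
Overall dilution factor = 12.5 × 6 × 100 × 5 × 20 = 7.5 × 10^5
Stock = 2.67 ng/mL × 7.5 × 10^5 = 2.002 × 10^6 ng/mL = 2.00 mg/mL

2.00 mg/mL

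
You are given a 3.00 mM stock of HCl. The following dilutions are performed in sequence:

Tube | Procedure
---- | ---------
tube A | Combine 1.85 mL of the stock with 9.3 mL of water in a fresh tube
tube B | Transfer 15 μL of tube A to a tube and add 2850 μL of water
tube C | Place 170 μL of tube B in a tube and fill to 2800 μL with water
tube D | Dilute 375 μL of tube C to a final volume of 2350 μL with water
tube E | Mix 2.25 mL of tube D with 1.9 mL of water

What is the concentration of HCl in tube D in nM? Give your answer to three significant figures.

25.2 nM

Step 1: 1.85 mL + 9.3 mL = 11.15 mL total → factor 11.15/1.85 = 6.027
Step 2: 15 μL + 2850 μL = 2865 μL total → factor 2865/15 = 191
Step 3: 170 μL brought to 2800 μL → factor 2800/170 = 16.471
Step 4: 375 μL brought to 2350 μL → factor 2350/375 = 6.2667
Dilution factor through tube D = 6.027 × 191 × 16.471 × 6.2667 = 1.1882 × 10^5
[tube D] = 3.00 mM / 1.1882 × 10^5 = 2.525 × 10^-5 mM = 25.2 nM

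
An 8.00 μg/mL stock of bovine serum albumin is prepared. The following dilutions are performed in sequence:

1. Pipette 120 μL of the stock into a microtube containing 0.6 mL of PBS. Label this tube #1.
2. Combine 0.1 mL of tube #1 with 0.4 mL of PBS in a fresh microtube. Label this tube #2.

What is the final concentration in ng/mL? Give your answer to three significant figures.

267 ng/mL

Step 1: 120 μL + 0.6 mL = 720 μL total → factor 720/120 = 6
Step 2: 0.1 mL + 0.4 mL = 0.5 mL total → factor 0.5/0.1 = 5
Overall dilution factor = 6 × 5 = 30
Final = 8.00 μg/mL / 30 = 0.2667 μg/mL = 267 ng/mL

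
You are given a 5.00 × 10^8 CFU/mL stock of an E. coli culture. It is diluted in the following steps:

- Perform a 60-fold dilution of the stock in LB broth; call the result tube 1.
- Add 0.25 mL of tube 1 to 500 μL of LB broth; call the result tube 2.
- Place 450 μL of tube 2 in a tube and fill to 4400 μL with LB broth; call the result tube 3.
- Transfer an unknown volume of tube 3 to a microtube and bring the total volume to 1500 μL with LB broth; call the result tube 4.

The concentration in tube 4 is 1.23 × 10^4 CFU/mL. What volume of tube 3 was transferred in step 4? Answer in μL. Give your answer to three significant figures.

64.9 μL

Step 1: 60-fold → factor 60
Step 2: 0.25 mL + 500 μL = 0.75 mL total → factor 0.75/0.25 = 3
Step 3: 450 μL brought to 4400 μL → factor 4400/450 = 9.7778
Step 4: v brought to 1500 μL → factor = 1500 μL/v
Product of known-step factors = 1760
Overall factor = 5.00 × 10^8 CFU/mL / (1.23 × 10^4 CFU/mL) = 40650
Step-4 factor = 40650 / 1760 = 23.097
v = 1500 μL / 23.097 = 64.9 μL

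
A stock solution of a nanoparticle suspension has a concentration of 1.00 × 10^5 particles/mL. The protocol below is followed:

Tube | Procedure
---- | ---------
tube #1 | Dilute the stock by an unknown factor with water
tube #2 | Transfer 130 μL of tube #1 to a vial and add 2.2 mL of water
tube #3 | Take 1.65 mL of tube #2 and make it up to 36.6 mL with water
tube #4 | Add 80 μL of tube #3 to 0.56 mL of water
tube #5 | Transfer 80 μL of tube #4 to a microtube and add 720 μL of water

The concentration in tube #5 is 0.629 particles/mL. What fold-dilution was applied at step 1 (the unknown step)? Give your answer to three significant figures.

Step 1: unknown factor x
Step 2: 130 μL + 2.2 mL = 2330 μL total → factor 2330/130 = 17.923
Step 3: 1.65 mL brought to 36.6 mL → factor 36.6/1.65 = 22.182
Step 4: 80 μL + 0.56 mL = 640 μL total → factor 640/80 = 8
Step 5: 80 μL + 720 μL = 800 μL total → factor 800/80 = 10
Product of known-step factors = 31805
Overall factor = 1.00 × 10^5 particles/mL / (0.629 particles/mL) = 1.5898 × 10^5
x = 1.5898 × 10^5 / 31805 = 5.00

5.00-fold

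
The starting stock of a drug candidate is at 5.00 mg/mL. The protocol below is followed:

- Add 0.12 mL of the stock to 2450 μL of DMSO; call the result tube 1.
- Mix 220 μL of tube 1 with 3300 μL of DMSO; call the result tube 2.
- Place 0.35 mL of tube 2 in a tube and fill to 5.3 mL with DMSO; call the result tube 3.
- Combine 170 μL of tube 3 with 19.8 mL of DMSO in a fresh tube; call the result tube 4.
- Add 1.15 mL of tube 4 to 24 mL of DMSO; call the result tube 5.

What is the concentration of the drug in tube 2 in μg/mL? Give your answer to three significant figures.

Step 1: 0.12 mL + 2450 μL = 2.57 mL total → factor 2.57/0.12 = 21.417
Step 2: 220 μL + 3300 μL = 3520 μL total → factor 3520/220 = 16
Dilution factor through tube 2 = 21.417 × 16 = 342.67
[tube 2] = 5.00 mg/mL / 342.67 = 0.01459 mg/mL = 14.6 μg/mL

14.6 μg/mL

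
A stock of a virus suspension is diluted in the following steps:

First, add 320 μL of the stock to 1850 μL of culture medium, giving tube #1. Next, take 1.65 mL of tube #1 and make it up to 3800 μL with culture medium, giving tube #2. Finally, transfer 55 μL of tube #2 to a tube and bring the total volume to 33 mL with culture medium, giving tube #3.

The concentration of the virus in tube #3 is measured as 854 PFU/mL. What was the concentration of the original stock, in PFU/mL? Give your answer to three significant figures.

8.00 × 10^6 PFU/mL

Step 1: 320 μL + 1850 μL = 2170 μL total → factor 2170/320 = 6.7812
Step 2: 1.65 mL brought to 3800 μL → factor 3.8/1.65 = 2.303
Step 3: 55 μL brought to 33 mL → factor 33000/55 = 600
Overall dilution factor = 6.7812 × 2.303 × 600 = 9370.5
Stock = 854 PFU/mL × 9370.5 = 8.00 × 10^6 PFU/mL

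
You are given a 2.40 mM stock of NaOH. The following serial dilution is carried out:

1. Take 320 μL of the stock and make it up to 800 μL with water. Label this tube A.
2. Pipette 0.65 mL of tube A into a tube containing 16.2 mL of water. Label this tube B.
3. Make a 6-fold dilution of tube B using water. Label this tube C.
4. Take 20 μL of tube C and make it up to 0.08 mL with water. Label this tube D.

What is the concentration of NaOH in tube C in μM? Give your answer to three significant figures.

6.17 μM

Step 1: 320 μL brought to 800 μL → factor 800/320 = 2.5
Step 2: 0.65 mL + 16.2 mL = 16.85 mL total → factor 16.85/0.65 = 25.923
Step 3: 6-fold → factor 6
Dilution factor through tube C = 2.5 × 25.923 × 6 = 388.85
[tube C] = 2.40 mM / 388.85 = 0.006172 mM = 6.17 μM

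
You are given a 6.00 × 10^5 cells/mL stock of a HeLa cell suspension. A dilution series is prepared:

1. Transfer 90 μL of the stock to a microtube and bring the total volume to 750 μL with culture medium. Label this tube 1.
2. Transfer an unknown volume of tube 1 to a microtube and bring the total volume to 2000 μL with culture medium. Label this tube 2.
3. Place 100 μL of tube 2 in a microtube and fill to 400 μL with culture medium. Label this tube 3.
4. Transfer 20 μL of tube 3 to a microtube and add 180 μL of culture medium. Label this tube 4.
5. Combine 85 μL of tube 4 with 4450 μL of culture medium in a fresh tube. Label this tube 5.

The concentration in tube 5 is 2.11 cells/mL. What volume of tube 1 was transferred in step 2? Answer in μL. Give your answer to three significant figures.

Step 1: 90 μL brought to 750 μL → factor 750/90 = 8.3333
Step 2: v brought to 2000 μL → factor = 2000 μL/v
Step 3: 100 μL brought to 400 μL → factor 400/100 = 4
Step 4: 20 μL + 180 μL = 200 μL total → factor 200/20 = 10
Step 5: 85 μL + 4450 μL = 4535 μL total → factor 4535/85 = 53.353
Product of known-step factors = 17784
Overall factor = 6.00 × 10^5 cells/mL / (2.11 cells/mL) = 2.8436 × 10^5
Step-2 factor = 2.8436 × 10^5 / 17784 = 15.989
v = 2000 μL / 15.989 = 125 μL

125 μL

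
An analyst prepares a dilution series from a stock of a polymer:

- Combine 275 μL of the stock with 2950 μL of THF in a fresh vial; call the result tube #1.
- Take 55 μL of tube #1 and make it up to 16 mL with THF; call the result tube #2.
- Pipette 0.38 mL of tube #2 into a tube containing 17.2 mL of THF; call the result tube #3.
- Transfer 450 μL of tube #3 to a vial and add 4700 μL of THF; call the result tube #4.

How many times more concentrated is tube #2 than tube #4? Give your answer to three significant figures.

529

Step 1: 275 μL + 2950 μL = 3225 μL total → factor 3225/275 = 11.727
Step 2: 55 μL brought to 16 mL → factor 16000/55 = 290.91
Step 3: 0.38 mL + 17.2 mL = 17.58 mL total → factor 17.58/0.38 = 46.263
Step 4: 450 μL + 4700 μL = 5150 μL total → factor 5150/450 = 11.444
Dilution factor to tube #2 = 3411.6; to tube #4 = 1.8063 × 10^6
[tube #2]/[tube #4] = (factor to tube #4)/(factor to tube #2) = 1.8063 × 10^6/3411.6 = 529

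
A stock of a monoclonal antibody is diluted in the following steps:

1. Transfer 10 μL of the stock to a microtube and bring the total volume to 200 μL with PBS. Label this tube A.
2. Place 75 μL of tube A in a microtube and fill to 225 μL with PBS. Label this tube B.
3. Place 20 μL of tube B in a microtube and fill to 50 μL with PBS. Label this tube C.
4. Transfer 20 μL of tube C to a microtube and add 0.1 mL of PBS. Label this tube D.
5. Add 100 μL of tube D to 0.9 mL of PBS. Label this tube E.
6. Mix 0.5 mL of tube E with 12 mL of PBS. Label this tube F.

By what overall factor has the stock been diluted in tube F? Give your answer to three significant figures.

Step 1: 10 μL brought to 200 μL → factor 200/10 = 20
Step 2: 75 μL brought to 225 μL → factor 225/75 = 3
Step 3: 20 μL brought to 50 μL → factor 50/20 = 2.5
Step 4: 20 μL + 0.1 mL = 120 μL total → factor 120/20 = 6
Step 5: 100 μL + 0.9 mL = 1000 μL total → factor 1000/100 = 10
Step 6: 0.5 mL + 12 mL = 12.5 mL total → factor 12.5/0.5 = 25
Overall dilution factor = 20 × 3 × 2.5 × 6 × 10 × 25 = 2.25 × 10^5

2.25 × 10^5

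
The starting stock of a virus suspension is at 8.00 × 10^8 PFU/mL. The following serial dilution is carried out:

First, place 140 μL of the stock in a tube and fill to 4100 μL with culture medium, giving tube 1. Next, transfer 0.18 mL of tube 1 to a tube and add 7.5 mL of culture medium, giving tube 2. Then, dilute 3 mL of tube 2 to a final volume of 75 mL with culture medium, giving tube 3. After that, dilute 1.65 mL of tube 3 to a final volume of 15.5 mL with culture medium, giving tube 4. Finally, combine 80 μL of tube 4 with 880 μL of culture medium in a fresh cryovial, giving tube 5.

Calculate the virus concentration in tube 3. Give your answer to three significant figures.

2.56 × 10^4 PFU/mL

Step 1: 140 μL brought to 4100 μL → factor 4100/140 = 29.286
Step 2: 0.18 mL + 7.5 mL = 7.68 mL total → factor 7.68/0.18 = 42.667
Step 3: 3 mL brought to 75 mL → factor 75/3 = 25
Dilution factor through tube 3 = 29.286 × 42.667 × 25 = 31238
[tube 3] = 8.00 × 10^8 PFU/mL / 31238 = 2.56 × 10^4 PFU/mL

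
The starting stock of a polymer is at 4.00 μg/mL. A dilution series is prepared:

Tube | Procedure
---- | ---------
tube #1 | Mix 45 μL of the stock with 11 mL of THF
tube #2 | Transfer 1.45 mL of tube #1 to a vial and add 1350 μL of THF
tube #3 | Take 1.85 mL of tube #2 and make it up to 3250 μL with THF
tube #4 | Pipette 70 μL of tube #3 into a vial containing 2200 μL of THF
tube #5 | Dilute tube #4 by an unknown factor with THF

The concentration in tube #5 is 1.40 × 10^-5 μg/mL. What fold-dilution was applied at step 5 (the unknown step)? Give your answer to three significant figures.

Step 1: 45 μL + 11 mL = 11045 μL total → factor 11045/45 = 245.44
Step 2: 1.45 mL + 1350 μL = 2.8 mL total → factor 2.8/1.45 = 1.931
Step 3: 1.85 mL brought to 3250 μL → factor 3.25/1.85 = 1.7568
Step 4: 70 μL + 2200 μL = 2270 μL total → factor 2270/70 = 32.429
Step 5: unknown factor x
Product of known-step factors = 27001
Overall factor = 4.00 μg/mL / (1.40 × 10^-5 μg/mL) = 2.8571 × 10^5
x = 2.8571 × 10^5 / 27001 = 10.6

10.6-fold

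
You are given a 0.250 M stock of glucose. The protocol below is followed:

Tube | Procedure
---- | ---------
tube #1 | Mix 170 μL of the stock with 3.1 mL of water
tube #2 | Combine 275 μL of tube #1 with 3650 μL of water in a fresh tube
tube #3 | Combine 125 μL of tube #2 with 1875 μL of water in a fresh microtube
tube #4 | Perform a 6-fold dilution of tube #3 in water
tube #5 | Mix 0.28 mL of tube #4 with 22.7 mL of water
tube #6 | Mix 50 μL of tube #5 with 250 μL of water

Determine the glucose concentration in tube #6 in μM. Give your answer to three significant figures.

0.0193 μM

Step 1: 170 μL + 3.1 mL = 3270 μL total → factor 3270/170 = 19.235
Step 2: 275 μL + 3650 μL = 3925 μL total → factor 3925/275 = 14.273
Step 3: 125 μL + 1875 μL = 2000 μL total → factor 2000/125 = 16
Step 4: 6-fold → factor 6
Step 5: 0.28 mL + 22.7 mL = 22.98 mL total → factor 22.98/0.28 = 82.071
Step 6: 50 μL + 250 μL = 300 μL total → factor 300/50 = 6
Overall dilution factor = 19.235 × 14.273 × 16 × 6 × 82.071 × 6 = 1.2978 × 10^7
Final = 0.250 M / 1.2978 × 10^7 = 1.926 × 10^-8 M = 0.0193 μM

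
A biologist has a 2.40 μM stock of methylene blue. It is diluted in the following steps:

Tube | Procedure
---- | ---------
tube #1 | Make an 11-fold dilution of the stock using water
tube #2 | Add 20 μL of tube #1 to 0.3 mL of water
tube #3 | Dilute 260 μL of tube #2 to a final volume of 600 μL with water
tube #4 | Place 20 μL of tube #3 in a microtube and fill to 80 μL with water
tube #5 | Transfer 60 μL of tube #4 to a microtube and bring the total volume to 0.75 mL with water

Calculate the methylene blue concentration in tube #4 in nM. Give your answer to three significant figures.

Step 1: 11-fold → factor 11
Step 2: 20 μL + 0.3 mL = 320 μL total → factor 320/20 = 16
Step 3: 260 μL brought to 600 μL → factor 600/260 = 2.3077
Step 4: 20 μL brought to 80 μL → factor 80/20 = 4
Dilution factor through tube #4 = 11 × 16 × 2.3077 × 4 = 1624.6
[tube #4] = 2.40 μM / 1624.6 = 0.001477 μM = 1.48 nM

1.48 nM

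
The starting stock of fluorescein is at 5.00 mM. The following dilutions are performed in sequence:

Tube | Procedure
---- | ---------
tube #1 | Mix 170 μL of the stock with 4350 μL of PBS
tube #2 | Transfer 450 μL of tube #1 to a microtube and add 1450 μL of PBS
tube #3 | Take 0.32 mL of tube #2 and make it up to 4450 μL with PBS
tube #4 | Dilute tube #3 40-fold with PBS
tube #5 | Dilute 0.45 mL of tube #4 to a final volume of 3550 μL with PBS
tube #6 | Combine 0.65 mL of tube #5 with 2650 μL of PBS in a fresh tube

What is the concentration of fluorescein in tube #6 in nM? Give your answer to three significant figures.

Step 1: 170 μL + 4350 μL = 4520 μL total → factor 4520/170 = 26.588
Step 2: 450 μL + 1450 μL = 1900 μL total → factor 1900/450 = 4.2222
Step 3: 0.32 mL brought to 4450 μL → factor 4.45/0.32 = 13.906
Step 4: 40-fold → factor 40
Step 5: 0.45 mL brought to 3550 μL → factor 3.55/0.45 = 7.8889
Step 6: 0.65 mL + 2650 μL = 3.3 mL total → factor 3.3/0.65 = 5.0769
Overall dilution factor = 26.588 × 4.2222 × 13.906 × 40 × 7.8889 × 5.0769 = 2.501 × 10^6
Final = 5.00 mM / 2.501 × 10^6 = 1.999 × 10^-6 mM = 2.00 nM

2.00 nM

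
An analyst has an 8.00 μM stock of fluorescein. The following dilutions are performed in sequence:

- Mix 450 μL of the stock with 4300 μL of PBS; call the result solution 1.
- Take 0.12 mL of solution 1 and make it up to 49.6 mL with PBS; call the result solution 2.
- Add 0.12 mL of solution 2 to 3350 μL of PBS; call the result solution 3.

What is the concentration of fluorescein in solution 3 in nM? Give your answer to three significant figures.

0.0634 nM

Step 1: 450 μL + 4300 μL = 4750 μL total → factor 4750/450 = 10.556
Step 2: 0.12 mL brought to 49.6 mL → factor 49.6/0.12 = 413.33
Step 3: 0.12 mL + 3350 μL = 3.47 mL total → factor 3.47/0.12 = 28.917
Overall dilution factor = 10.556 × 413.33 × 28.917 = 1.2616 × 10^5
Final = 8.00 μM / 1.2616 × 10^5 = 6.341 × 10^-5 μM = 0.0634 nM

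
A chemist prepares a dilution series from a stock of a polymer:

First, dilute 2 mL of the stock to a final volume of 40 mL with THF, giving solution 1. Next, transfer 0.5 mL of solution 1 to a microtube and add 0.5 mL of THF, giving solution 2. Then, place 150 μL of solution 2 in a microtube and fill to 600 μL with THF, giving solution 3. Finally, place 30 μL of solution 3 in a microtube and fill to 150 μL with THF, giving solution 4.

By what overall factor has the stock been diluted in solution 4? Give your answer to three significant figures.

800

Step 1: 2 mL brought to 40 mL → factor 40/2 = 20
Step 2: 0.5 mL + 0.5 mL = 1 mL total → factor 1/0.5 = 2
Step 3: 150 μL brought to 600 μL → factor 600/150 = 4
Step 4: 30 μL brought to 150 μL → factor 150/30 = 5
Overall dilution factor = 20 × 2 × 4 × 5 = 800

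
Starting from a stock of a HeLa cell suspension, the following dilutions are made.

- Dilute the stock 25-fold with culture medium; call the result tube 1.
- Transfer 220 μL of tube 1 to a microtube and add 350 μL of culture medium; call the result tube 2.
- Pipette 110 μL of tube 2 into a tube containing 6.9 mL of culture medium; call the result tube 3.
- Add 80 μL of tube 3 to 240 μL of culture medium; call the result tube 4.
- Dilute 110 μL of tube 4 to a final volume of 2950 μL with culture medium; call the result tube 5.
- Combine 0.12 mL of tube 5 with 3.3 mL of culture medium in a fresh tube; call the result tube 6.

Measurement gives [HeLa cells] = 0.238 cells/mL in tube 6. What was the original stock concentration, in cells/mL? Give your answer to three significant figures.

3.00 × 10^6 cells/mL

Step 1: 25-fold → factor 25
Step 2: 220 μL + 350 μL = 570 μL total → factor 570/220 = 2.5909
Step 3: 110 μL + 6.9 mL = 7010 μL total → factor 7010/110 = 63.727
Step 4: 80 μL + 240 μL = 320 μL total → factor 320/80 = 4
Step 5: 110 μL brought to 2950 μL → factor 2950/110 = 26.818
Step 6: 0.12 mL + 3.3 mL = 3.42 mL total → factor 3.42/0.12 = 28.5
Overall dilution factor = 25 × 2.5909 × 63.727 × 4 × 26.818 × 28.5 = 1.262 × 10^7
Stock = 0.238 cells/mL × 1.262 × 10^7 = 3.00 × 10^6 cells/mL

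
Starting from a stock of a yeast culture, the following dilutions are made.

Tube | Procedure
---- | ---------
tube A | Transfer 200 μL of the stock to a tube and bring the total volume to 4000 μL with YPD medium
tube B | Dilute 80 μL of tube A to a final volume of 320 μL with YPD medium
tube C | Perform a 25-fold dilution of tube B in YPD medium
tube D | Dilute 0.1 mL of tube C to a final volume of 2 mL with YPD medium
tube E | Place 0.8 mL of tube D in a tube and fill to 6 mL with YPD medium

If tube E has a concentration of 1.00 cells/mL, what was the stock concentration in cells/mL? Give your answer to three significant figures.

3.00 × 10^5 cells/mL

Step 1: 200 μL brought to 4000 μL → factor 4000/200 = 20
Step 2: 80 μL brought to 320 μL → factor 320/80 = 4
Step 3: 25-fold → factor 25
Step 4: 0.1 mL brought to 2 mL → factor 2/0.1 = 20
Step 5: 0.8 mL brought to 6 mL → factor 6/0.8 = 7.5
Overall dilution factor = 20 × 4 × 25 × 20 × 7.5 = 3 × 10^5
Stock = 1.00 cells/mL × 3 × 10^5 = 3.00 × 10^5 cells/mL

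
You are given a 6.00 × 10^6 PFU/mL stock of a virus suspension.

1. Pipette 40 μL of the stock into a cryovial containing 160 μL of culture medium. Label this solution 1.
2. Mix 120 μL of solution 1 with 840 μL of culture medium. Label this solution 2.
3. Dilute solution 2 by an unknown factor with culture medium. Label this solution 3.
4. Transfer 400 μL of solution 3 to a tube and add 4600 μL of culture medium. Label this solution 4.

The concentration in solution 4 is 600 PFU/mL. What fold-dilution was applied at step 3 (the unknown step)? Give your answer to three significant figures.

Step 1: 40 μL + 160 μL = 200 μL total → factor 200/40 = 5
Step 2: 120 μL + 840 μL = 960 μL total → factor 960/120 = 8
Step 3: unknown factor x
Step 4: 400 μL + 4600 μL = 5000 μL total → factor 5000/400 = 12.5
Product of known-step factors = 500
Overall factor = 6.00 × 10^6 PFU/mL / (600 PFU/mL) = 10000
x = 10000 / 500 = 20.0

20.0-fold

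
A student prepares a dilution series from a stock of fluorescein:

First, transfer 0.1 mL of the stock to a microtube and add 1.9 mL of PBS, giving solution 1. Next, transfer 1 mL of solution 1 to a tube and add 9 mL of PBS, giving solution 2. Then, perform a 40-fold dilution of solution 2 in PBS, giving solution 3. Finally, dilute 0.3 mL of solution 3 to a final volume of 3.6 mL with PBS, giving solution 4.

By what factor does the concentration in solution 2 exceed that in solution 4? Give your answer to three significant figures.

480

Step 1: 0.1 mL + 1.9 mL = 2 mL total → factor 2/0.1 = 20
Step 2: 1 mL + 9 mL = 10 mL total → factor 10/1 = 10
Step 3: 40-fold → factor 40
Step 4: 0.3 mL brought to 3.6 mL → factor 3.6/0.3 = 12
Dilution factor to solution 2 = 200; to solution 4 = 96000
[solution 2]/[solution 4] = (factor to solution 4)/(factor to solution 2) = 96000/200 = 480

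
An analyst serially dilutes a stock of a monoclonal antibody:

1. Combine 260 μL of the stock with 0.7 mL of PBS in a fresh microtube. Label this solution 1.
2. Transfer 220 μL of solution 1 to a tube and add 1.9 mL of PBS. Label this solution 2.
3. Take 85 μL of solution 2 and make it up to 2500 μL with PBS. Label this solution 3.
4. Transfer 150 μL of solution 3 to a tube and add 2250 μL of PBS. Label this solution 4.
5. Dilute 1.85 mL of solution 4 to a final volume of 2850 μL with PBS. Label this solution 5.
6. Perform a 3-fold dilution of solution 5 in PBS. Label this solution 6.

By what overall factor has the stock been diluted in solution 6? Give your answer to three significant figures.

Step 1: 260 μL + 0.7 mL = 960 μL total → factor 960/260 = 3.6923
Step 2: 220 μL + 1.9 mL = 2120 μL total → factor 2120/220 = 9.6364
Step 3: 85 μL brought to 2500 μL → factor 2500/85 = 29.412
Step 4: 150 μL + 2250 μL = 2400 μL total → factor 2400/150 = 16
Step 5: 1.85 mL brought to 2850 μL → factor 2.85/1.85 = 1.5405
Step 6: 3-fold → factor 3
Overall dilution factor = 3.6923 × 9.6364 × 29.412 × 16 × 1.5405 × 3 = 77383

7.74 × 10^4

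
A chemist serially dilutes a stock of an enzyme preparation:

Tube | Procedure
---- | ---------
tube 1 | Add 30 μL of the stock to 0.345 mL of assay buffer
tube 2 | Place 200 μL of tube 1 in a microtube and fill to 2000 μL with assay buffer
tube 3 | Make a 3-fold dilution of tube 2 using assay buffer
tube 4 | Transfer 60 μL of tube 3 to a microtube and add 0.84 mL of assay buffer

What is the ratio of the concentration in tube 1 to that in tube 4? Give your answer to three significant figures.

Step 1: 30 μL + 0.345 mL = 375 μL total → factor 375/30 = 12.5
Step 2: 200 μL brought to 2000 μL → factor 2000/200 = 10
Step 3: 3-fold → factor 3
Step 4: 60 μL + 0.84 mL = 900 μL total → factor 900/60 = 15
Dilution factor to tube 1 = 12.5; to tube 4 = 5625
[tube 1]/[tube 4] = (factor to tube 4)/(factor to tube 1) = 5625/12.5 = 450

450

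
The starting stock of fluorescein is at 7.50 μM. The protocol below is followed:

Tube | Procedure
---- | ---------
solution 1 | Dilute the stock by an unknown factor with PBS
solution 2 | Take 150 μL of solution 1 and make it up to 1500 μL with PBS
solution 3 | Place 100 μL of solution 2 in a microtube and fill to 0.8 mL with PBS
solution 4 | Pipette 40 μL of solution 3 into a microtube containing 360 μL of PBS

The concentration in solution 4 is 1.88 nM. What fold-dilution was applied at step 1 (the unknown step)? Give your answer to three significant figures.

4.99-fold

Step 1: unknown factor x
Step 2: 150 μL brought to 1500 μL → factor 1500/150 = 10
Step 3: 100 μL brought to 0.8 mL → factor 800/100 = 8
Step 4: 40 μL + 360 μL = 400 μL total → factor 400/40 = 10
Product of known-step factors = 800
Overall factor = 7.50 μM / (1.88 nM) = 3989.4
x = 3989.4 / 800 = 4.99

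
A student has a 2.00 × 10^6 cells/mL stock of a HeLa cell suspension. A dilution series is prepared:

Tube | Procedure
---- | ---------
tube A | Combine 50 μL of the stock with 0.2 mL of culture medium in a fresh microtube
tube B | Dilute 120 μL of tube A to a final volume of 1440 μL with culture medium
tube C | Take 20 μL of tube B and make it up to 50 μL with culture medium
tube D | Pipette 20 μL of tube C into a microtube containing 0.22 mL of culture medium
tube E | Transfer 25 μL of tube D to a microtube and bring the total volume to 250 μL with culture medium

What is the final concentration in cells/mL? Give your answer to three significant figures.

Step 1: 50 μL + 0.2 mL = 250 μL total → factor 250/50 = 5
Step 2: 120 μL brought to 1440 μL → factor 1440/120 = 12
Step 3: 20 μL brought to 50 μL → factor 50/20 = 2.5
Step 4: 20 μL + 0.22 mL = 240 μL total → factor 240/20 = 12
Step 5: 25 μL brought to 250 μL → factor 250/25 = 10
Overall dilution factor = 5 × 12 × 2.5 × 12 × 10 = 18000
Final = 2.00 × 10^6 cells/mL / 18000 = 111 cells/mL

111 cells/mL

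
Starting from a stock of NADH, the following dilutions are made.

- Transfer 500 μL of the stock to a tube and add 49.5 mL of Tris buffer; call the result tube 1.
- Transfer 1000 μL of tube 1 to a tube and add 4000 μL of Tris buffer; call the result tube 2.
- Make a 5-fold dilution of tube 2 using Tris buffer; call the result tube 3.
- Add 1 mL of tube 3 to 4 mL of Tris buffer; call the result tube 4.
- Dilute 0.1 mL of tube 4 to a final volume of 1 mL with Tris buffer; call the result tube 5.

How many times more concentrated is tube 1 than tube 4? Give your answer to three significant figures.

Step 1: 500 μL + 49.5 mL = 50000 μL total → factor 50000/500 = 100
Step 2: 1000 μL + 4000 μL = 5000 μL total → factor 5000/1000 = 5
Step 3: 5-fold → factor 5
Step 4: 1 mL + 4 mL = 5 mL total → factor 5/1 = 5
Dilution factor to tube 1 = 100; to tube 4 = 12500
[tube 1]/[tube 4] = (factor to tube 4)/(factor to tube 1) = 12500/100 = 125

125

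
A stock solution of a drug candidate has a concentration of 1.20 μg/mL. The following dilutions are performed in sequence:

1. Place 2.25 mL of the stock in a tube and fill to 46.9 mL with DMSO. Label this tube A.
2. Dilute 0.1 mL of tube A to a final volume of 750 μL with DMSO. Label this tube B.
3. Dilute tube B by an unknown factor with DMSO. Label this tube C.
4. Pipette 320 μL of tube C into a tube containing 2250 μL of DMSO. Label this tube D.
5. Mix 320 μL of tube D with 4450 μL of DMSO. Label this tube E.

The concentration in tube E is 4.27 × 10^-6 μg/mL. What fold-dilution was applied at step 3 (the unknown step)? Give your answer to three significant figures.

Step 1: 2.25 mL brought to 46.9 mL → factor 46.9/2.25 = 20.844
Step 2: 0.1 mL brought to 750 μL → factor 0.75/0.1 = 7.5
Step 3: unknown factor x
Step 4: 320 μL + 2250 μL = 2570 μL total → factor 2570/320 = 8.0312
Step 5: 320 μL + 4450 μL = 4770 μL total → factor 4770/320 = 14.906
Product of known-step factors = 18716
Overall factor = 1.20 μg/mL / (4.27 × 10^-6 μg/mL) = 2.8103 × 10^5
x = 2.8103 × 10^5 / 18716 = 15.0

15.0-fold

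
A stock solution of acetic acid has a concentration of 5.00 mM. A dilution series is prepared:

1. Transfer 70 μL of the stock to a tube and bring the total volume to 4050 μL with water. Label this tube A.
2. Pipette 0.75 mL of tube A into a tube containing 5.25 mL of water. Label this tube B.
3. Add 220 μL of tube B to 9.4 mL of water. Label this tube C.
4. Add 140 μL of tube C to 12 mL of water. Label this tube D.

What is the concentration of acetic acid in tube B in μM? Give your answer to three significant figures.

Step 1: 70 μL brought to 4050 μL → factor 4050/70 = 57.857
Step 2: 0.75 mL + 5.25 mL = 6 mL total → factor 6/0.75 = 8
Dilution factor through tube B = 57.857 × 8 = 462.86
[tube B] = 5.00 mM / 462.86 = 0.01080 mM = 10.8 μM

10.8 μM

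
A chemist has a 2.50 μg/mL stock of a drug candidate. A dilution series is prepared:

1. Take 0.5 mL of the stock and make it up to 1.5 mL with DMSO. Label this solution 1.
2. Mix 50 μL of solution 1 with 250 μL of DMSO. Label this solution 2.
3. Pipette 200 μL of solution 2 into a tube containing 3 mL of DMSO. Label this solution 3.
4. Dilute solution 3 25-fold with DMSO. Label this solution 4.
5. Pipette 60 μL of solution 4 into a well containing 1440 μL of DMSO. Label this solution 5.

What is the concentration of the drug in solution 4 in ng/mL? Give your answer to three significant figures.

Step 1: 0.5 mL brought to 1.5 mL → factor 1.5/0.5 = 3
Step 2: 50 μL + 250 μL = 300 μL total → factor 300/50 = 6
Step 3: 200 μL + 3 mL = 3200 μL total → factor 3200/200 = 16
Step 4: 25-fold → factor 25
Dilution factor through solution 4 = 3 × 6 × 16 × 25 = 7200
[solution 4] = 2.50 μg/mL / 7200 = 0.0003472 μg/mL = 0.347 ng/mL

0.347 ng/mL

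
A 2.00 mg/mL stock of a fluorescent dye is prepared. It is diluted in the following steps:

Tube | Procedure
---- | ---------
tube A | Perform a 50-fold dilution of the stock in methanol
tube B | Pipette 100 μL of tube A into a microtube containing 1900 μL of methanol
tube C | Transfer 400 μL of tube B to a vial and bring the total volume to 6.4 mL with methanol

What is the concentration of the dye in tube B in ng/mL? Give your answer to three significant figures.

2.00 × 10^3 ng/mL

Step 1: 50-fold → factor 50
Step 2: 100 μL + 1900 μL = 2000 μL total → factor 2000/100 = 20
Dilution factor through tube B = 50 × 20 = 1000
[tube B] = 2.00 mg/mL / 1000 = 0.002000 mg/mL = 2.00 × 10^3 ng/mL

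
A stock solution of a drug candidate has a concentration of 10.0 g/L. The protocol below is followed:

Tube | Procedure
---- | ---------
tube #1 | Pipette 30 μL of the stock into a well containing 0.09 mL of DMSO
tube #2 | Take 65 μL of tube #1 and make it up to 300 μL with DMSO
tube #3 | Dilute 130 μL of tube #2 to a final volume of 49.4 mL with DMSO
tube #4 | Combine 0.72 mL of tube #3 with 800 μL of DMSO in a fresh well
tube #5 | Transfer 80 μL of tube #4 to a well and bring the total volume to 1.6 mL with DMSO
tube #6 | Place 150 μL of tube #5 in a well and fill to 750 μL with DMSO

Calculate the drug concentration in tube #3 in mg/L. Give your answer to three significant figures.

Step 1: 30 μL + 0.09 mL = 120 μL total → factor 120/30 = 4
Step 2: 65 μL brought to 300 μL → factor 300/65 = 4.6154
Step 3: 130 μL brought to 49.4 mL → factor 49400/130 = 380
Dilution factor through tube #3 = 4 × 4.6154 × 380 = 7015.4
[tube #3] = 10.0 g/L / 7015.4 = 0.001425 g/L = 1.43 mg/L

1.43 mg/L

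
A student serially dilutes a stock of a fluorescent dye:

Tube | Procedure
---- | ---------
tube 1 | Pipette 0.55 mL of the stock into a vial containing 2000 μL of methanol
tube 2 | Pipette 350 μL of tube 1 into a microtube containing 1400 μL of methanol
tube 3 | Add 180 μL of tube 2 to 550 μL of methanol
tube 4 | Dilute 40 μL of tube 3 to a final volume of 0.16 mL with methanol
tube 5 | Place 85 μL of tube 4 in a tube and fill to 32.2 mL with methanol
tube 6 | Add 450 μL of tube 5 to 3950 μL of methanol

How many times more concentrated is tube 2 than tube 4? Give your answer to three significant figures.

16.2

Step 1: 0.55 mL + 2000 μL = 2.55 mL total → factor 2.55/0.55 = 4.6364
Step 2: 350 μL + 1400 μL = 1750 μL total → factor 1750/350 = 5
Step 3: 180 μL + 550 μL = 730 μL total → factor 730/180 = 4.0556
Step 4: 40 μL brought to 0.16 mL → factor 160/40 = 4
Dilution factor to tube 2 = 23.182; to tube 4 = 376.06
[tube 2]/[tube 4] = (factor to tube 4)/(factor to tube 2) = 376.06/23.182 = 16.2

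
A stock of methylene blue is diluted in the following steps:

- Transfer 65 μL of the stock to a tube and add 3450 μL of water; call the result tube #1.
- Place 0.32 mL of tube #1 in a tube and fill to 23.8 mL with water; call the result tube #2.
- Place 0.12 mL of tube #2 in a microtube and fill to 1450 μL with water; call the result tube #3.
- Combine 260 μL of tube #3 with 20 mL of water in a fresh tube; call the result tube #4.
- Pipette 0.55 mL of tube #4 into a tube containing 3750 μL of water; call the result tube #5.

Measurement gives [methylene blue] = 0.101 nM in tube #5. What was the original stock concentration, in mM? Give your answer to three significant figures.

2.99 mM

Step 1: 65 μL + 3450 μL = 3515 μL total → factor 3515/65 = 54.077
Step 2: 0.32 mL brought to 23.8 mL → factor 23.8/0.32 = 74.375
Step 3: 0.12 mL brought to 1450 μL → factor 1.45/0.12 = 12.083
Step 4: 260 μL + 20 mL = 20260 μL total → factor 20260/260 = 77.923
Step 5: 0.55 mL + 3750 μL = 4.3 mL total → factor 4.3/0.55 = 7.8182
Overall dilution factor = 54.077 × 74.375 × 12.083 × 77.923 × 7.8182 = 2.9607 × 10^7
Stock = 0.101 nM × 2.9607 × 10^7 = 2.990 × 10^6 nM = 2.99 mM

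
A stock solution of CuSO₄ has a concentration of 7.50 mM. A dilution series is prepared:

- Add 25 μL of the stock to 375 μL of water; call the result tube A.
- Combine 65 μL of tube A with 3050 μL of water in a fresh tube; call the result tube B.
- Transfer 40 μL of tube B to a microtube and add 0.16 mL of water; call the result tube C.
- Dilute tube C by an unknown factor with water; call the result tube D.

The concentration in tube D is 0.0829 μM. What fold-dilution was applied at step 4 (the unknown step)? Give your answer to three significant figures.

23.6-fold

Step 1: 25 μL + 375 μL = 400 μL total → factor 400/25 = 16
Step 2: 65 μL + 3050 μL = 3115 μL total → factor 3115/65 = 47.923
Step 3: 40 μL + 0.16 mL = 200 μL total → factor 200/40 = 5
Step 4: unknown factor x
Product of known-step factors = 3833.8
Overall factor = 7.50 mM / (0.0829 μM) = 90470
x = 90470 / 3833.8 = 23.6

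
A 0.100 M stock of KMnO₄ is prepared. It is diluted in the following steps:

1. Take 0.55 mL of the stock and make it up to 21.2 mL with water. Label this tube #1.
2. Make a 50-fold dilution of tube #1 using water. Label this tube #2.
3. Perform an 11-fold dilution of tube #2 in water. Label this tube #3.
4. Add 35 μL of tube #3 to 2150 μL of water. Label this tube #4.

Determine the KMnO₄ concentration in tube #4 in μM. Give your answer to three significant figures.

0.0756 μM

Step 1: 0.55 mL brought to 21.2 mL → factor 21.2/0.55 = 38.545
Step 2: 50-fold → factor 50
Step 3: 11-fold → factor 11
Step 4: 35 μL + 2150 μL = 2185 μL total → factor 2185/35 = 62.429
Overall dilution factor = 38.545 × 50 × 11 × 62.429 = 1.3235 × 10^6
Final = 0.100 M / 1.3235 × 10^6 = 7.556 × 10^-8 M = 0.0756 μM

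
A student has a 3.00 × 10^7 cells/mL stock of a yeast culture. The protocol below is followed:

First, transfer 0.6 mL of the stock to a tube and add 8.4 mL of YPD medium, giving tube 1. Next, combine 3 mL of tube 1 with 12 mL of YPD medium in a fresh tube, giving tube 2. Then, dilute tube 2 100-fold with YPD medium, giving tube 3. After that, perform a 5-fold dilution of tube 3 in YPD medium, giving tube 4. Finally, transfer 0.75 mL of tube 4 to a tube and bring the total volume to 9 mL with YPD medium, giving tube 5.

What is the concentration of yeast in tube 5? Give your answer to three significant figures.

Step 1: 0.6 mL + 8.4 mL = 9 mL total → factor 9/0.6 = 15
Step 2: 3 mL + 12 mL = 15 mL total → factor 15/3 = 5
Step 3: 100-fold → factor 100
Step 4: 5-fold → factor 5
Step 5: 0.75 mL brought to 9 mL → factor 9/0.75 = 12
Overall dilution factor = 15 × 5 × 100 × 5 × 12 = 4.5 × 10^5
Final = 3.00 × 10^7 cells/mL / 4.5 × 10^5 = 66.7 cells/mL

66.7 cells/mL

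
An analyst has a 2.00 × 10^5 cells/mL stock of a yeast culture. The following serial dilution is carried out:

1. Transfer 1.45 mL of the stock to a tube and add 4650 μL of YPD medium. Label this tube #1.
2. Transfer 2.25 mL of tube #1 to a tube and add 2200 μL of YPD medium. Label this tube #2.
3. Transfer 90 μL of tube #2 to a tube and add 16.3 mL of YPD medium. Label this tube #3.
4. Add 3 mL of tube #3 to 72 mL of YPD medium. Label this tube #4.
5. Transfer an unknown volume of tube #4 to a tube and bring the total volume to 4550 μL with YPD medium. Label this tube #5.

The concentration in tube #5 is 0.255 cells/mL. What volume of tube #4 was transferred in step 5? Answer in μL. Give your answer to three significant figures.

Step 1: 1.45 mL + 4650 μL = 6.1 mL total → factor 6.1/1.45 = 4.2069
Step 2: 2.25 mL + 2200 μL = 4.45 mL total → factor 4.45/2.25 = 1.9778
Step 3: 90 μL + 16.3 mL = 16390 μL total → factor 16390/90 = 182.11
Step 4: 3 mL + 72 mL = 75 mL total → factor 75/3 = 25
Step 5: v brought to 4550 μL → factor = 4550 μL/v
Product of known-step factors = 37881
Overall factor = 2.00 × 10^5 cells/mL / (0.255 cells/mL) = 7.8431 × 10^5
Step-5 factor = 7.8431 × 10^5 / 37881 = 20.705
v = 4550 μL / 20.705 = 220 μL

220 μL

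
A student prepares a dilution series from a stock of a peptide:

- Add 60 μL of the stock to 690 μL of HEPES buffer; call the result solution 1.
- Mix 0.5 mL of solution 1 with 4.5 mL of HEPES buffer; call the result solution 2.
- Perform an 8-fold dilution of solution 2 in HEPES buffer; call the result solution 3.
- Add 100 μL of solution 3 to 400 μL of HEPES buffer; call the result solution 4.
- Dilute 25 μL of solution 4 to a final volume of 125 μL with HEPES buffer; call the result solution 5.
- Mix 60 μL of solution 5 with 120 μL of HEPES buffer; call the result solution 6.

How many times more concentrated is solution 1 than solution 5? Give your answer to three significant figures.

Step 1: 60 μL + 690 μL = 750 μL total → factor 750/60 = 12.5
Step 2: 0.5 mL + 4.5 mL = 5 mL total → factor 5/0.5 = 10
Step 3: 8-fold → factor 8
Step 4: 100 μL + 400 μL = 500 μL total → factor 500/100 = 5
Step 5: 25 μL brought to 125 μL → factor 125/25 = 5
Dilution factor to solution 1 = 12.5; to solution 5 = 25000
[solution 1]/[solution 5] = (factor to solution 5)/(factor to solution 1) = 25000/12.5 = 2.00 × 10^3

2.00 × 10^3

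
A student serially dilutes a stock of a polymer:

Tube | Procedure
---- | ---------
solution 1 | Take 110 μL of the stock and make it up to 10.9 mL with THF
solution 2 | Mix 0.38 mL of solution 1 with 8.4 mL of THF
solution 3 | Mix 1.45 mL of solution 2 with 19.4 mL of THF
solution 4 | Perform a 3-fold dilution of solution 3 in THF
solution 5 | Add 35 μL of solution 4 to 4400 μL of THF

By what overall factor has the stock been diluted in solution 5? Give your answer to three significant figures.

Step 1: 110 μL brought to 10.9 mL → factor 10900/110 = 99.091
Step 2: 0.38 mL + 8.4 mL = 8.78 mL total → factor 8.78/0.38 = 23.105
Step 3: 1.45 mL + 19.4 mL = 20.85 mL total → factor 20.85/1.45 = 14.379
Step 4: 3-fold → factor 3
Step 5: 35 μL + 4400 μL = 4435 μL total → factor 4435/35 = 126.71
Overall dilution factor = 99.091 × 23.105 × 14.379 × 3 × 126.71 = 1.2515 × 10^7

1.25 × 10^7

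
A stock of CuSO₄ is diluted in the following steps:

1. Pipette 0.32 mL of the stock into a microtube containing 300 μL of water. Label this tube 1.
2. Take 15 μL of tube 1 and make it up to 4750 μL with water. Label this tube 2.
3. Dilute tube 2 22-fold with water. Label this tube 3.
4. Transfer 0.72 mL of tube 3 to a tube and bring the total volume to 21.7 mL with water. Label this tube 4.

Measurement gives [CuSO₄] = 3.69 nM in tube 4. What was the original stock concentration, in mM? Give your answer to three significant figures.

1.50 mM

Step 1: 0.32 mL + 300 μL = 0.62 mL total → factor 0.62/0.32 = 1.9375
Step 2: 15 μL brought to 4750 μL → factor 4750/15 = 316.67
Step 3: 22-fold → factor 22
Step 4: 0.72 mL brought to 21.7 mL → factor 21.7/0.72 = 30.139
Overall dilution factor = 1.9375 × 316.67 × 22 × 30.139 = 4.0681 × 10^5
Stock = 3.69 nM × 4.0681 × 10^5 = 1.501 × 10^6 nM = 1.50 mM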